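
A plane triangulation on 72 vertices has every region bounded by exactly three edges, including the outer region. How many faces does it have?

140

In a plane triangulation 3F = 2E and V − E + F = 2, so F = 2V − 4 = 2·72 − 4 = 140.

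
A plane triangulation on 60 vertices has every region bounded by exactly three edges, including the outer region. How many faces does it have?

In a plane triangulation 3F = 2E and V − E + F = 2, so F = 2V − 4 = 2·60 − 4 = 116.

116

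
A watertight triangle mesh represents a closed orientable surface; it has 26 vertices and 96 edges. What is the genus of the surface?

Every face is a triangle and each edge borders two faces, so 3F = 2·96, giving F = 64.
χ = V − E + F = 26 − 96 + 64 = -6.
For a closed orientable surface χ = 2 − 2g, so g = (2 − (-6))/2 = 4.

4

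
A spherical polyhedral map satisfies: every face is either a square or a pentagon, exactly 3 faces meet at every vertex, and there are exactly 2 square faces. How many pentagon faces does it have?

8

Let x be the number of pentagons; then F = 2 + x.
Edge–face incidences: 2E = 4·2 + 5·x = 8 + 5x.
Every vertex has degree 3, so 3V = 2E.
Euler: V − E + F = 2 ⇒ (2E)/3 − E + (2 + x) = 2.
Multiply by 6: 2·(2E) − 3·(2E) + 6·(2 + x) = 12, i.e. 12 + 6x − (8 + 5x) = 12.
Collecting terms: x + 4 = 12, so x = 8.
Then 2E = 8 + 5·8 = 48, so E = 24, V = 2E/3 = 16, F = 2 + 8 = 10.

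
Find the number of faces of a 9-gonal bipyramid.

A bipyramid over an n-gon has 2n triangular faces and n + 2 vertices: V = 9 + 2 = 11, E = 3·9 = 27, F = 2·9 = 18.

18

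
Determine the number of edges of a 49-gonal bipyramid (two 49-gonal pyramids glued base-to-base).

147

A bipyramid over an n-gon has 2n triangular faces and n + 2 vertices: V = 49 + 2 = 51, E = 3·49 = 147, F = 2·49 = 98.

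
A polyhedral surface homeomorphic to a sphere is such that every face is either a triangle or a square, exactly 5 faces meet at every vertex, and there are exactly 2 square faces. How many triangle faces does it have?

Let x be the number of triangles; then F = 2 + x.
Edge–face incidences: 2E = 4·2 + 3·x = 8 + 3x.
Every vertex has degree 5, so 5V = 2E.
Euler: V − E + F = 2 ⇒ (2E)/5 − E + (2 + x) = 2.
Multiply by 10: 2·(2E) − 5·(2E) + 10·(2 + x) = 20, i.e. 20 + 10x − 3·(8 + 3x) = 20.
Collecting terms: x − 4 = 20, so x = 24.
Then 2E = 8 + 3·24 = 80, so E = 40, V = 2E/5 = 16, F = 2 + 24 = 26.

24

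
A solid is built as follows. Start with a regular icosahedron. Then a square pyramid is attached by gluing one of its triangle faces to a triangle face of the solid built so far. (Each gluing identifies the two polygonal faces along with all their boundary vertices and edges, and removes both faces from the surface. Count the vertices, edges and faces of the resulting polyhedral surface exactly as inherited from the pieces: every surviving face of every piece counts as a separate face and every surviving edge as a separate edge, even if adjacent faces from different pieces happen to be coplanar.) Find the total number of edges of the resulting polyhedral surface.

A regular icosahedron: V=12, E=30, F=20.
Attach a square pyramid (V=5, E=8, F=5) along a 3-gon: merge 3 vertices and 3 edges, delete both glued faces → V=14, E=35, F=23.
Check: V − E + F = 14 − 35 + 23 = 2.

35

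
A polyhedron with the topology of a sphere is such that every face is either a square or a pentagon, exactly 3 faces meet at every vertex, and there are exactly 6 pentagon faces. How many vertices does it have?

Let x be the number of squares; then F = 6 + x.
Edge–face incidences: 2E = 5·6 + 4·x = 30 + 4x.
Every vertex has degree 3, so 3V = 2E.
Euler: V − E + F = 2 ⇒ (2E)/3 − E + (6 + x) = 2.
Multiply by 6: 2·(2E) − 3·(2E) + 6·(6 + x) = 12, i.e. 36 + 6x − (30 + 4x) = 12.
Collecting terms: 2x + 6 = 12, so 2x = 6, so x = 3.
Then 2E = 30 + 4·3 = 42, so E = 21, V = 2E/3 = 14, F = 6 + 3 = 9.

14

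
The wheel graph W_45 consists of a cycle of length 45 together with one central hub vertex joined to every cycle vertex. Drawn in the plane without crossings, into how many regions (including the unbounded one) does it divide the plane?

W_45 has V = 45 + 1 = 46 vertices and E = 2·45 = 90 edges.
By Euler's formula F = 2 − V + E = 2 − 46 + 90 = 46.

46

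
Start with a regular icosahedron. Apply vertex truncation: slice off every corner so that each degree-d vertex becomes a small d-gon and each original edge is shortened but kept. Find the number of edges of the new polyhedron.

The base solid has V = 12, E = 30, F = 20.
Truncation replaces each original edge-end by a new vertex, so V′ = 2E = 60.
Each original edge survives, and each old vertex of degree d contributes d new edges; summing degrees gives Σd = 2E, so E′ = E + 2E = 3E = 90.
Each original face survives and each original vertex becomes one new face: F′ = F + V = 32.

90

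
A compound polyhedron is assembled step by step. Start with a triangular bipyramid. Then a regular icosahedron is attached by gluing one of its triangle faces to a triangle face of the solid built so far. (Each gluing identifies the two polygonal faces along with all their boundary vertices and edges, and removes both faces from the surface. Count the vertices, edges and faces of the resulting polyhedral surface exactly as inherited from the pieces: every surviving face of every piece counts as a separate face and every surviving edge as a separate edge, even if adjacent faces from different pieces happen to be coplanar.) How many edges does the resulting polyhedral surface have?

A triangular bipyramid: V=5, E=9, F=6.
Attach a regular icosahedron (V=12, E=30, F=20) along a 3-gon: merge 3 vertices and 3 edges, delete both glued faces → V=14, E=36, F=24.
Check: V − E + F = 14 − 36 + 24 = 2.

36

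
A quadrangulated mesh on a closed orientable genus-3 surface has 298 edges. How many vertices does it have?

χ = 2 − 2·3 = -4, and every face is a square so 4F = 2E.
F = 2E/4 = 149. Then V = -4 + E − F = -4 + 298 − 149 = 145.

145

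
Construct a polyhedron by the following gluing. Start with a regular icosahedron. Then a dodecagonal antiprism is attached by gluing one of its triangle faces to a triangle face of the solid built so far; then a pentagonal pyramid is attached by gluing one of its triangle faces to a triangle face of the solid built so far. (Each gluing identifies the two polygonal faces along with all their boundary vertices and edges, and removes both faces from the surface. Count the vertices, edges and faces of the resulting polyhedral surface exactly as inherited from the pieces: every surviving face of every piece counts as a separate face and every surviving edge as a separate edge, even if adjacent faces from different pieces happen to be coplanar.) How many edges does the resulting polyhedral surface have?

82

A regular icosahedron: V=12, E=30, F=20.
Attach a dodecagonal antiprism (V=24, E=48, F=26) along a 3-gon: merge 3 vertices and 3 edges, delete both glued faces → V=33, E=75, F=44.
Attach a pentagonal pyramid (V=6, E=10, F=6) along a 3-gon: merge 3 vertices and 3 edges, delete both glued faces → V=36, E=82, F=48.
Check: V − E + F = 36 − 82 + 48 = 2.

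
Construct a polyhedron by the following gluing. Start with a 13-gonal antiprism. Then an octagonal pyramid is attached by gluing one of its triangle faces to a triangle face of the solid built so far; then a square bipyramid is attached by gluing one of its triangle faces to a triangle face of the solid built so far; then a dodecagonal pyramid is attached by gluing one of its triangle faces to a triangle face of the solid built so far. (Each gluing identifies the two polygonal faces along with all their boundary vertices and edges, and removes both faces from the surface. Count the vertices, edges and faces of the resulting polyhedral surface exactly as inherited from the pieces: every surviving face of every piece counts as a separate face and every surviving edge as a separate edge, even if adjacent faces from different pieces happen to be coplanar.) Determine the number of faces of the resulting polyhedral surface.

A 13-gonal antiprism: V=26, E=52, F=28.
Attach an octagonal pyramid (V=9, E=16, F=9) along a 3-gon: merge 3 vertices and 3 edges, delete both glued faces → V=32, E=65, F=35.
Attach a square bipyramid (V=6, E=12, F=8) along a 3-gon: merge 3 vertices and 3 edges, delete both glued faces → V=35, E=74, F=41.
Attach a dodecagonal pyramid (V=13, E=24, F=13) along a 3-gon: merge 3 vertices and 3 edges, delete both glued faces → V=45, E=95, F=52.
Check: V − E + F = 45 − 95 + 52 = 2.

52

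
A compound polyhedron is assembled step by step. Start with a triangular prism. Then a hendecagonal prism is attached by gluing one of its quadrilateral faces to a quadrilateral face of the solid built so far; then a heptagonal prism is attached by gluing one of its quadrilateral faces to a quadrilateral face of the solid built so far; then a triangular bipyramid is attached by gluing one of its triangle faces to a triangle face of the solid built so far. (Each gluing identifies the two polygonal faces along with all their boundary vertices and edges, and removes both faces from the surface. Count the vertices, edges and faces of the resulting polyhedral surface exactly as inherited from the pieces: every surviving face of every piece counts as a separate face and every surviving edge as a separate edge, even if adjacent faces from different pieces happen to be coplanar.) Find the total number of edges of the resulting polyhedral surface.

A triangular prism: V=6, E=9, F=5.
Attach a hendecagonal prism (V=22, E=33, F=13) along a 4-gon: merge 4 vertices and 4 edges, delete both glued faces → V=24, E=38, F=16.
Attach a heptagonal prism (V=14, E=21, F=9) along a 4-gon: merge 4 vertices and 4 edges, delete both glued faces → V=34, E=55, F=23.
Attach a triangular bipyramid (V=5, E=9, F=6) along a 3-gon: merge 3 vertices and 3 edges, delete both glued faces → V=36, E=61, F=27.
Check: V − E + F = 36 − 61 + 27 = 2.

61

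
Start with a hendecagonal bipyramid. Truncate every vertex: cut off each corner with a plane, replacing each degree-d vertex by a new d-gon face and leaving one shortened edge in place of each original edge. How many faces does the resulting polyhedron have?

The base solid has V = 13, E = 33, F = 22.
Truncation replaces each original edge-end by a new vertex, so V′ = 2E = 66.
Each original edge survives, and each old vertex of degree d contributes d new edges; summing degrees gives Σd = 2E, so E′ = E + 2E = 3E = 99.
Each original face survives and each original vertex becomes one new face: F′ = F + V = 35.

35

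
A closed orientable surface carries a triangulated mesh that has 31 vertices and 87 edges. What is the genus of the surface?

0

Every face is a triangle and each edge borders two faces, so 3F = 2·87, giving F = 58.
χ = V − E + F = 31 − 87 + 58 = 2.
For a closed orientable surface χ = 2 − 2g, so g = (2 − (2))/2 = 0.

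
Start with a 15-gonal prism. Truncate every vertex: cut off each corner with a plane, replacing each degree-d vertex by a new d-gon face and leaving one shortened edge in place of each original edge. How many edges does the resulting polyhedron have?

135

The base solid has V = 30, E = 45, F = 17.
Truncation replaces each original edge-end by a new vertex, so V′ = 2E = 90.
Each original edge survives, and each old vertex of degree d contributes d new edges; summing degrees gives Σd = 2E, so E′ = E + 2E = 3E = 135.
Each original face survives and each original vertex becomes one new face: F′ = F + V = 47.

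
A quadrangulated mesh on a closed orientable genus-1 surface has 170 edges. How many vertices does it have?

85

χ = 2 − 2·1 = 0, and every face is a square so 4F = 2E.
F = 2E/4 = 85. Then V = 0 + E − F = 0 + 170 − 85 = 85.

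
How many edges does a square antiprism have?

16

An antiprism on an n-gon has two n-gon caps and 2n triangles: V = 2·4 = 8, E = 4·4 = 16, F = 2·4 + 2 = 10.
Check: V − E + F = 8 − 16 + 10 = 2.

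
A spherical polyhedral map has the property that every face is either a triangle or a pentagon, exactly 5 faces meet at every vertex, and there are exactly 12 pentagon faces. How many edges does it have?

150

Let x be the number of triangles; then F = 12 + x.
Edge–face incidences: 2E = 5·12 + 3·x = 60 + 3x.
Every vertex has degree 5, so 5V = 2E.
Euler: V − E + F = 2 ⇒ (2E)/5 − E + (12 + x) = 2.
Multiply by 10: 2·(2E) − 5·(2E) + 10·(12 + x) = 20, i.e. 120 + 10x − 3·(60 + 3x) = 20.
Collecting terms: x − 60 = 20, so x = 80.
Then 2E = 60 + 3·80 = 300, so E = 150, V = 2E/5 = 60, F = 12 + 80 = 92.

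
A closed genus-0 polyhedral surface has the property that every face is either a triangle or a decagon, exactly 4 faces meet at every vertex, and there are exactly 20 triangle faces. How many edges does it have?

Let x be the number of decagons; then F = 20 + x.
Edge–face incidences: 2E = 3·20 + 10·x = 60 + 10x.
Every vertex has degree 4, so 4V = 2E.
Euler: V − E + F = 2 ⇒ (2E)/4 − E + (20 + x) = 2.
Multiply by 8: 2·(2E) − 4·(2E) + 8·(20 + x) = 16, i.e. 160 + 8x − 2·(60 + 10x) = 16.
Collecting terms: −12x + 40 = 16, so −12x = −24, so x = 2.
Then 2E = 60 + 10·2 = 80, so E = 40, V = 2E/4 = 20, F = 20 + 2 = 22.

40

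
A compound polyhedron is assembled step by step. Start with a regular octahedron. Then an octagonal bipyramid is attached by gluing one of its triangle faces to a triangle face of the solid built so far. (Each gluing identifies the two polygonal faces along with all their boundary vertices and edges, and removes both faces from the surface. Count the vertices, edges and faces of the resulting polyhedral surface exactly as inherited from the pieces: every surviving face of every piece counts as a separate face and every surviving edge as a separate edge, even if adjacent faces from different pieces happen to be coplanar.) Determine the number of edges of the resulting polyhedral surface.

33

A regular octahedron: V=6, E=12, F=8.
Attach an octagonal bipyramid (V=10, E=24, F=16) along a 3-gon: merge 3 vertices and 3 edges, delete both glued faces → V=13, E=33, F=22.
Check: V − E + F = 13 − 33 + 22 = 2.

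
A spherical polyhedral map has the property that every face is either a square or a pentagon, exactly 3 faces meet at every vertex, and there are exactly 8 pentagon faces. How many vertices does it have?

16

Let x be the number of squares; then F = 8 + x.
Edge–face incidences: 2E = 5·8 + 4·x = 40 + 4x.
Every vertex has degree 3, so 3V = 2E.
Euler: V − E + F = 2 ⇒ (2E)/3 − E + (8 + x) = 2.
Multiply by 6: 2·(2E) − 3·(2E) + 6·(8 + x) = 12, i.e. 48 + 6x − (40 + 4x) = 12.
Collecting terms: 2x + 8 = 12, so 2x = 4, so x = 2.
Then 2E = 40 + 4·2 = 48, so E = 24, V = 2E/3 = 16, F = 8 + 2 = 10.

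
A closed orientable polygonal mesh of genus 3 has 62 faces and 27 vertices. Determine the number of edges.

93

For a closed orientable surface of genus 3, χ = 2 − 2·3 = -4.
E = V + F − (-4) = 27 + 62 − (-4) = 93.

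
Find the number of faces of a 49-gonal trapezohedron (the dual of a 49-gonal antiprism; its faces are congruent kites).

The n-trapezohedron (dual of the n-antiprism) has V = 2·49 + 2 = 100, E = 4·49 = 196, F = 2·49 = 98.

98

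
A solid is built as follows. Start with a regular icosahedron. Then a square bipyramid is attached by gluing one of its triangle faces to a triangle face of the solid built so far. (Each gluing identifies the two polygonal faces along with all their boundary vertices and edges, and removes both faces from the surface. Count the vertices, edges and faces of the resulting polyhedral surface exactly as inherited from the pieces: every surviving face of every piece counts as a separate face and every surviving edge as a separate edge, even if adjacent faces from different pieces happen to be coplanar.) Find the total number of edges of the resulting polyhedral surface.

39

A regular icosahedron: V=12, E=30, F=20.
Attach a square bipyramid (V=6, E=12, F=8) along a 3-gon: merge 3 vertices and 3 edges, delete both glued faces → V=15, E=39, F=26.
Check: V − E + F = 15 − 39 + 26 = 2.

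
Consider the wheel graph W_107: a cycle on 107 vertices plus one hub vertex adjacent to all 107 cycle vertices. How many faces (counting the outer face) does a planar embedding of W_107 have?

W_107 has V = 107 + 1 = 108 vertices and E = 2·107 = 214 edges.
By Euler's formula F = 2 − V + E = 2 − 108 + 214 = 108.

108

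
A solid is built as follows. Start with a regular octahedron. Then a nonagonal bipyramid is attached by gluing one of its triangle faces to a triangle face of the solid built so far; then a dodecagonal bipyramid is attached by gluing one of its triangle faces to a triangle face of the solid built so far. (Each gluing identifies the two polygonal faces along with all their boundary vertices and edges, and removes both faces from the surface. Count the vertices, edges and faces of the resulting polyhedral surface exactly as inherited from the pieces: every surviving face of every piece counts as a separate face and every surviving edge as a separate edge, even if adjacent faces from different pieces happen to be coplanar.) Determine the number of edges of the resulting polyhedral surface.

69

A regular octahedron: V=6, E=12, F=8.
Attach a nonagonal bipyramid (V=11, E=27, F=18) along a 3-gon: merge 3 vertices and 3 edges, delete both glued faces → V=14, E=36, F=24.
Attach a dodecagonal bipyramid (V=14, E=36, F=24) along a 3-gon: merge 3 vertices and 3 edges, delete both glued faces → V=25, E=69, F=46.
Check: V − E + F = 25 − 69 + 46 = 2.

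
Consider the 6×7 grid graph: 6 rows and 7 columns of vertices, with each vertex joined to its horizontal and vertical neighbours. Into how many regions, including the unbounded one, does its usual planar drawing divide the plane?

31

The grid has V = 6·7 = 42 vertices and E = 6·6 + 7·5 = 71 edges.
F = 2 − V + E = 2 − 42 + 71 = 31.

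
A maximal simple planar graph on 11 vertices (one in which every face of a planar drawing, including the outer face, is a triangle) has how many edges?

27

In a plane triangulation 3F = 2E and V − E + F = 2, so E = 3V − 6 = 3·11 − 6 = 27.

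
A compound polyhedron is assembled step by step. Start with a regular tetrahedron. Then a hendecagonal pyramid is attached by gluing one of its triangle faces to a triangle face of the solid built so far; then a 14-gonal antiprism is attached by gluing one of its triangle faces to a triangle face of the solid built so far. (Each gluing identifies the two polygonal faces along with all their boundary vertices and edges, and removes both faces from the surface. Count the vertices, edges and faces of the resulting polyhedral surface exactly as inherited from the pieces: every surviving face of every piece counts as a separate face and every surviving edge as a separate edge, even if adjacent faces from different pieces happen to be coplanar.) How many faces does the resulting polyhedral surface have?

A regular tetrahedron: V=4, E=6, F=4.
Attach a hendecagonal pyramid (V=12, E=22, F=12) along a 3-gon: merge 3 vertices and 3 edges, delete both glued faces → V=13, E=25, F=14.
Attach a 14-gonal antiprism (V=28, E=56, F=30) along a 3-gon: merge 3 vertices and 3 edges, delete both glued faces → V=38, E=78, F=42.
Check: V − E + F = 38 − 78 + 42 = 2.

42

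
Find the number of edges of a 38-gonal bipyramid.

114

A bipyramid over an n-gon has 2n triangular faces and n + 2 vertices: V = 38 + 2 = 40, E = 3·38 = 114, F = 2·38 = 76.
Check: V − E + F = 40 − 114 + 76 = 2.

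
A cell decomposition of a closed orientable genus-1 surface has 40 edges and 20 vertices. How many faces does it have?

For a closed orientable surface of genus 1, χ = 2 − 2·1 = 0.
F = 0 − V + E = 0 − 20 + 40 = 20.

20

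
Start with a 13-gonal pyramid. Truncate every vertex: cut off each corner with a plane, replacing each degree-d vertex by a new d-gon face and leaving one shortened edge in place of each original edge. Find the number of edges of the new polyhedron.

The base solid has V = 14, E = 26, F = 14.
Truncation replaces each original edge-end by a new vertex, so V′ = 2E = 52.
Each original edge survives, and each old vertex of degree d contributes d new edges; summing degrees gives Σd = 2E, so E′ = E + 2E = 3E = 78.
Each original face survives and each original vertex becomes one new face: F′ = F + V = 28.

78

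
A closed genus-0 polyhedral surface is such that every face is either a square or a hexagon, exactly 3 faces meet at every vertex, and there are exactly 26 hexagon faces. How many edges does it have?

90

Let x be the number of squares; then F = 26 + x.
Edge–face incidences: 2E = 6·26 + 4·x = 156 + 4x.
Every vertex has degree 3, so 3V = 2E.
Euler: V − E + F = 2 ⇒ (2E)/3 − E + (26 + x) = 2.
Multiply by 6: 2·(2E) − 3·(2E) + 6·(26 + x) = 12, i.e. 156 + 6x − (156 + 4x) = 12.
Collecting terms: 2x = 12, so x = 6.
Then 2E = 156 + 4·6 = 180, so E = 90, V = 2E/3 = 60, F = 26 + 6 = 32.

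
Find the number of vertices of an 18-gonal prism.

A prism on an n-gon has two n-gon bases and n rectangular sides: V = 2·18 = 36, E = 3·18 = 54, F = 18 + 2 = 20.
Check: V − E + F = 36 − 54 + 20 = 2.

36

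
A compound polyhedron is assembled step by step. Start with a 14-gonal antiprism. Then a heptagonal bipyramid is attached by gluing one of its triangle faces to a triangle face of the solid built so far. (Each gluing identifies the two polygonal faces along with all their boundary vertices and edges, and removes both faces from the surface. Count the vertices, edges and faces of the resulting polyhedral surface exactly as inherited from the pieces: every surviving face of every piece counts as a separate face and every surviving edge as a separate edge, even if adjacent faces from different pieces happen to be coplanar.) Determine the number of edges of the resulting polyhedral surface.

74

A 14-gonal antiprism: V=28, E=56, F=30.
Attach a heptagonal bipyramid (V=9, E=21, F=14) along a 3-gon: merge 3 vertices and 3 edges, delete both glued faces → V=34, E=74, F=42.
Check: V − E + F = 34 − 74 + 42 = 2.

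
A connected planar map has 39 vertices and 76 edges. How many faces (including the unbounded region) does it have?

39

Euler's formula for a connected plane graph: V − E + F = 2, so F = 2 − 39 + 76 = 39.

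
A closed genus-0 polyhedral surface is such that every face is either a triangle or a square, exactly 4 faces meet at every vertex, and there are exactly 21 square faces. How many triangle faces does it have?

Let x be the number of triangles; then F = 21 + x.
Edge–face incidences: 2E = 4·21 + 3·x = 84 + 3x.
Every vertex has degree 4, so 4V = 2E.
Euler: V − E + F = 2 ⇒ (2E)/4 − E + (21 + x) = 2.
Multiply by 8: 2·(2E) − 4·(2E) + 8·(21 + x) = 16, i.e. 168 + 8x − 2·(84 + 3x) = 16.
Collecting terms: 2x = 16, so x = 8.
Then 2E = 84 + 3·8 = 108, so E = 54, V = 2E/4 = 27, F = 21 + 8 = 29.

8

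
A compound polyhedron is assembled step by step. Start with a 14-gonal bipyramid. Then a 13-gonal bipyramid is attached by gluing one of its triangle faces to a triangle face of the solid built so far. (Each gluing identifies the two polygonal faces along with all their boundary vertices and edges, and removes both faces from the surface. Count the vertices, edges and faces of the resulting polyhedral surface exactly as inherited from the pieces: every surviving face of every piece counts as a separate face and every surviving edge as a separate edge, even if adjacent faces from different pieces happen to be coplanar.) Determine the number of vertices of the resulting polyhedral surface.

28

A 14-gonal bipyramid: V=16, E=42, F=28.
Attach a 13-gonal bipyramid (V=15, E=39, F=26) along a 3-gon: merge 3 vertices and 3 edges, delete both glued faces → V=28, E=78, F=52.
Check: V − E + F = 28 − 78 + 52 = 2.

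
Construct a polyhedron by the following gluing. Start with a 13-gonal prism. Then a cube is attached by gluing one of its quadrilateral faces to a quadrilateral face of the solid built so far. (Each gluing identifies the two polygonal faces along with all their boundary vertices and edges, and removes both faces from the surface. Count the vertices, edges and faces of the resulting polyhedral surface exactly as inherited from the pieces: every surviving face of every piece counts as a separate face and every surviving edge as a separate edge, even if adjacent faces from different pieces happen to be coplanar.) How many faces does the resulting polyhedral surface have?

A 13-gonal prism: V=26, E=39, F=15.
Attach a cube (V=8, E=12, F=6) along a 4-gon: merge 4 vertices and 4 edges, delete both glued faces → V=30, E=47, F=19.
Check: V − E + F = 30 − 47 + 19 = 2.

19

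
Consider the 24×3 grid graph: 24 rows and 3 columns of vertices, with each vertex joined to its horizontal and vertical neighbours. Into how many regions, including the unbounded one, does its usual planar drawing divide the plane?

The grid has V = 24·3 = 72 vertices and E = 24·2 + 3·23 = 117 edges.
F = 2 − V + E = 2 − 72 + 117 = 47.

47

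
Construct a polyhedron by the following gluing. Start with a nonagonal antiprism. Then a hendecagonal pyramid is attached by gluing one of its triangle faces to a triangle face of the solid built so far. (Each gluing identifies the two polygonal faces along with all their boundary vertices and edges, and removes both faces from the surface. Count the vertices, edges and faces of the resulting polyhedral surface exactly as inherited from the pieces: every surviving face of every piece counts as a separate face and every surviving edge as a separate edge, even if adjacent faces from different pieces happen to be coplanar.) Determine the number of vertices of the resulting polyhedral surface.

27

A nonagonal antiprism: V=18, E=36, F=20.
Attach a hendecagonal pyramid (V=12, E=22, F=12) along a 3-gon: merge 3 vertices and 3 edges, delete both glued faces → V=27, E=55, F=30.
Check: V − E + F = 27 − 55 + 30 = 2.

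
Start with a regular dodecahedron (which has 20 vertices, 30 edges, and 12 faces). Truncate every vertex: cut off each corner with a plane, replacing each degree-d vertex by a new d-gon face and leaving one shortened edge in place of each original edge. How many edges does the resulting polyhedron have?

90

Truncation replaces each original edge-end by a new vertex, so V′ = 2E = 60.
Each original edge survives, and each old vertex of degree d contributes d new edges; summing degrees gives Σd = 2E, so E′ = E + 2E = 3E = 90.
Each original face survives and each original vertex becomes one new face: F′ = F + V = 32.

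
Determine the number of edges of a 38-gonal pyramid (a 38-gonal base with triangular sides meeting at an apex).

A pyramid on an n-gon base has one n-gon and n triangles: V = 38 + 1 = 39, E = 2·38 = 76, F = 38 + 1 = 39.
Check: V − E + F = 39 − 76 + 39 = 2.

76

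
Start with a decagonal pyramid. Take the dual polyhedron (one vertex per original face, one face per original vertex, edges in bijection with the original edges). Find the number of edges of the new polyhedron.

20

The base solid has V = 11, E = 20, F = 11.
The dual swaps V and F and preserves E: V′ = F = 11, E′ = E = 20, F′ = V = 11.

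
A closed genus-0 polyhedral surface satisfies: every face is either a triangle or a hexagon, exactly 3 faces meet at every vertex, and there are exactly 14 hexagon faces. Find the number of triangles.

4

Let x be the number of triangles; then F = 14 + x.
Edge–face incidences: 2E = 6·14 + 3·x = 84 + 3x.
Every vertex has degree 3, so 3V = 2E.
Euler: V − E + F = 2 ⇒ (2E)/3 − E + (14 + x) = 2.
Multiply by 6: 2·(2E) − 3·(2E) + 6·(14 + x) = 12, i.e. 84 + 6x − (84 + 3x) = 12.
Collecting terms: 3x = 12, so x = 4.
Then 2E = 84 + 3·4 = 96, so E = 48, V = 2E/3 = 32, F = 14 + 4 = 18.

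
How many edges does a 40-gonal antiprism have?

160

An antiprism on an n-gon has two n-gon caps and 2n triangles: V = 2·40 = 80, E = 4·40 = 160, F = 2·40 + 2 = 82.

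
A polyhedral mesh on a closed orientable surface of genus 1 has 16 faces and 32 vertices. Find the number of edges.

48

For a closed orientable surface of genus 1, χ = 2 − 2·1 = 0.
E = V + F − (0) = 32 + 16 − (0) = 48.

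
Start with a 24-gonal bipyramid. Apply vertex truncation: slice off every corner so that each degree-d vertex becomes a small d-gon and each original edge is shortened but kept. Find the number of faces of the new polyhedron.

74

The base solid has V = 26, E = 72, F = 48.
Truncation replaces each original edge-end by a new vertex, so V′ = 2E = 144.
Each original edge survives, and each old vertex of degree d contributes d new edges; summing degrees gives Σd = 2E, so E′ = E + 2E = 3E = 216.
Each original face survives and each original vertex becomes one new face: F′ = F + V = 74.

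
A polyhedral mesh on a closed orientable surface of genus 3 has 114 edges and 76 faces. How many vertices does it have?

34

For a closed orientable surface of genus 3, χ = 2 − 2·3 = -4.
V = -4 + E − F = -4 + 114 − 76 = 34.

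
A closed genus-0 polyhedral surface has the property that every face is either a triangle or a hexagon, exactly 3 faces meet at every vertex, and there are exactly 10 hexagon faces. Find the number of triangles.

4

Let x be the number of triangles; then F = 10 + x.
Edge–face incidences: 2E = 6·10 + 3·x = 60 + 3x.
Every vertex has degree 3, so 3V = 2E.
Euler: V − E + F = 2 ⇒ (2E)/3 − E + (10 + x) = 2.
Multiply by 6: 2·(2E) − 3·(2E) + 6·(10 + x) = 12, i.e. 60 + 6x − (60 + 3x) = 12.
Collecting terms: 3x = 12, so x = 4.
Then 2E = 60 + 3·4 = 72, so E = 36, V = 2E/3 = 24, F = 10 + 4 = 14.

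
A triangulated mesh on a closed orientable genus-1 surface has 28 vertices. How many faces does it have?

56

χ = 2 − 2·1 = 0, and every face is a triangle so 3F = 2E.
V − E + F = 0 with E = 3F/2 gives 28 − (3/2 − 1)·F = 0, so F = 56 and E = 84.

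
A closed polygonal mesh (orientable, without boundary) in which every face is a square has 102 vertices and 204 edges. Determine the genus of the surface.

1

Every face is a square and each edge borders two faces, so 4F = 2·204, giving F = 102.
χ = V − E + F = 102 − 204 + 102 = 0.
For a closed orientable surface χ = 2 − 2g, so g = (2 − (0))/2 = 1.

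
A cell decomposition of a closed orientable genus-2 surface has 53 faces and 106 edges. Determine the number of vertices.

For a closed orientable surface of genus 2, χ = 2 − 2·2 = -2.
V = -2 + E − F = -2 + 106 − 53 = 51.

51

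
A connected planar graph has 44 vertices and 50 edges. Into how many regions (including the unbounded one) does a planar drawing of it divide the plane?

Euler's formula for a connected plane graph: V − E + F = 2, so F = 2 − 44 + 50 = 8.

8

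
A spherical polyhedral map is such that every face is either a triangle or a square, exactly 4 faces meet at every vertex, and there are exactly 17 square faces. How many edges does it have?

Let x be the number of triangles; then F = 17 + x.
Edge–face incidences: 2E = 4·17 + 3·x = 68 + 3x.
Every vertex has degree 4, so 4V = 2E.
Euler: V − E + F = 2 ⇒ (2E)/4 − E + (17 + x) = 2.
Multiply by 8: 2·(2E) − 4·(2E) + 8·(17 + x) = 16, i.e. 136 + 8x − 2·(68 + 3x) = 16.
Collecting terms: 2x = 16, so x = 8.
Then 2E = 68 + 3·8 = 92, so E = 46, V = 2E/4 = 23, F = 17 + 8 = 25.

46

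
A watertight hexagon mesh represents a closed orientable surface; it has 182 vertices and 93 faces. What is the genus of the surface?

Every face is a hexagon, so 2E = 6·93 = 558, giving E = 279.
χ = V − E + F = 182 − 279 + 93 = -4.
For a closed orientable surface χ = 2 − 2g, so g = (2 − (-4))/2 = 3.

3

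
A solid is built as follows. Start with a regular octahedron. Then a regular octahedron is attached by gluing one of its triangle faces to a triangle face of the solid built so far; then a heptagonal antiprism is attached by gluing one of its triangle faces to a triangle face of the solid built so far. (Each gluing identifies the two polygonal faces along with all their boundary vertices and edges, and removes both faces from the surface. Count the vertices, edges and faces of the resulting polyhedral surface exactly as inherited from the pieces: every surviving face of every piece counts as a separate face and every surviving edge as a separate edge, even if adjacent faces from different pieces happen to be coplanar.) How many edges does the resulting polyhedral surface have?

A regular octahedron: V=6, E=12, F=8.
Attach a regular octahedron (V=6, E=12, F=8) along a 3-gon: merge 3 vertices and 3 edges, delete both glued faces → V=9, E=21, F=14.
Attach a heptagonal antiprism (V=14, E=28, F=16) along a 3-gon: merge 3 vertices and 3 edges, delete both glued faces → V=20, E=46, F=28.
Check: V − E + F = 20 − 46 + 28 = 2.

46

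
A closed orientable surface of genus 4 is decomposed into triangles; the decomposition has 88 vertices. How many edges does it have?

χ = 2 − 2·4 = -6, and every face is a triangle so 3F = 2E.
V − E + F = -6 with E = 3F/2 gives 88 − (3/2 − 1)·F = -6, so F = 188 and E = 282.

282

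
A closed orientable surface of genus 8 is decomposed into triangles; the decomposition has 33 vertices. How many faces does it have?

94

χ = 2 − 2·8 = -14, and every face is a triangle so 3F = 2E.
V − E + F = -14 with E = 3F/2 gives 33 − (3/2 − 1)·F = -14, so F = 94 and E = 141.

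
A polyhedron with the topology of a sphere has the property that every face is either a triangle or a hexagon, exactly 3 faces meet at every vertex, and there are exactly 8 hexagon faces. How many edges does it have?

Let x be the number of triangles; then F = 8 + x.
Edge–face incidences: 2E = 6·8 + 3·x = 48 + 3x.
Every vertex has degree 3, so 3V = 2E.
Euler: V − E + F = 2 ⇒ (2E)/3 − E + (8 + x) = 2.
Multiply by 6: 2·(2E) − 3·(2E) + 6·(8 + x) = 12, i.e. 48 + 6x − (48 + 3x) = 12.
Collecting terms: 3x = 12, so x = 4.
Then 2E = 48 + 3·4 = 60, so E = 30, V = 2E/3 = 20, F = 8 + 4 = 12.

30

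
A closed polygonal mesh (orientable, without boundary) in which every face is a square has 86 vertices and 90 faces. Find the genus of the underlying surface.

3

Every face is a square, so 2E = 4·90 = 360, giving E = 180.
χ = V − E + F = 86 − 180 + 90 = -4.
For a closed orientable surface χ = 2 − 2g, so g = (2 − (-4))/2 = 3.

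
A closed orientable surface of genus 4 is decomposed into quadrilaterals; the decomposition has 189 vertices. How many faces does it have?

195

χ = 2 − 2·4 = -6, and every face is a square so 4F = 2E.
V − E + F = -6 with E = 4F/2 gives 189 − (4/2 − 1)·F = -6, so F = 195 and E = 390.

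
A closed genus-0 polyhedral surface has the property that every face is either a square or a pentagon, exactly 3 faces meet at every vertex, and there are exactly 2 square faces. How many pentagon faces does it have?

8

Let x be the number of pentagons; then F = 2 + x.
Edge–face incidences: 2E = 4·2 + 5·x = 8 + 5x.
Every vertex has degree 3, so 3V = 2E.
Euler: V − E + F = 2 ⇒ (2E)/3 − E + (2 + x) = 2.
Multiply by 6: 2·(2E) − 3·(2E) + 6·(2 + x) = 12, i.e. 12 + 6x − (8 + 5x) = 12.
Collecting terms: x + 4 = 12, so x = 8.
Then 2E = 8 + 5·8 = 48, so E = 24, V = 2E/3 = 16, F = 2 + 8 = 10.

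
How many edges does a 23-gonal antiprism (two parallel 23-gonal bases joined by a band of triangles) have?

An antiprism on an n-gon has two n-gon caps and 2n triangles: V = 2·23 = 46, E = 4·23 = 92, F = 2·23 + 2 = 48.

92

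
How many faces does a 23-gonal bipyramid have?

46

A bipyramid over an n-gon has 2n triangular faces and n + 2 vertices: V = 23 + 2 = 25, E = 3·23 = 69, F = 2·23 = 46.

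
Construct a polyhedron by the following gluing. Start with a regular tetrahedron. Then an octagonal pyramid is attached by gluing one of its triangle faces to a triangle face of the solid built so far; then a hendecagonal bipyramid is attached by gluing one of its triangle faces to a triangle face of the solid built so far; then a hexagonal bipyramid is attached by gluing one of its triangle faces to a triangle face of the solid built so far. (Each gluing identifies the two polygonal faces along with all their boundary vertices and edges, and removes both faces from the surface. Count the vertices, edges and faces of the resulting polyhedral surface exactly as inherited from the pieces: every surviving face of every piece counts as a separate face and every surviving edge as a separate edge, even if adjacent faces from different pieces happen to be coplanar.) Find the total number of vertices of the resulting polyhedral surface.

A regular tetrahedron: V=4, E=6, F=4.
Attach an octagonal pyramid (V=9, E=16, F=9) along a 3-gon: merge 3 vertices and 3 edges, delete both glued faces → V=10, E=19, F=11.
Attach a hendecagonal bipyramid (V=13, E=33, F=22) along a 3-gon: merge 3 vertices and 3 edges, delete both glued faces → V=20, E=49, F=31.
Attach a hexagonal bipyramid (V=8, E=18, F=12) along a 3-gon: merge 3 vertices and 3 edges, delete both glued faces → V=25, E=64, F=41.
Check: V − E + F = 25 − 64 + 41 = 2.

25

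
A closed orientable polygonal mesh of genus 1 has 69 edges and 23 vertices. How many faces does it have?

For a closed orientable surface of genus 1, χ = 2 − 2·1 = 0.
F = 0 − V + E = 0 − 23 + 69 = 46.

46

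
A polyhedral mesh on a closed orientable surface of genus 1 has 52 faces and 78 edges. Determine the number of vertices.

26

For a closed orientable surface of genus 1, χ = 2 − 2·1 = 0.
V = 0 + E − F = 0 + 78 − 52 = 26.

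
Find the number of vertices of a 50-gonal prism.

100

A prism on an n-gon has two n-gon bases and n rectangular sides: V = 2·50 = 100, E = 3·50 = 150, F = 50 + 2 = 52.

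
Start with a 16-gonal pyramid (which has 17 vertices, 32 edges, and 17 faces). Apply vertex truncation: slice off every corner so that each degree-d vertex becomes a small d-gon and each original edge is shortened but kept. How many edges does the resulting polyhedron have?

Truncation replaces each original edge-end by a new vertex, so V′ = 2E = 64.
Each original edge survives, and each old vertex of degree d contributes d new edges; summing degrees gives Σd = 2E, so E′ = E + 2E = 3E = 96.
Each original face survives and each original vertex becomes one new face: F′ = F + V = 34.

96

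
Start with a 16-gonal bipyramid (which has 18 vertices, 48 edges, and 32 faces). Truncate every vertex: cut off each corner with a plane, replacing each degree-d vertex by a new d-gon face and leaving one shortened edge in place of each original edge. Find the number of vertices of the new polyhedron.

96

Truncation replaces each original edge-end by a new vertex, so V′ = 2E = 96.
Each original edge survives, and each old vertex of degree d contributes d new edges; summing degrees gives Σd = 2E, so E′ = E + 2E = 3E = 144.
Each original face survives and each original vertex becomes one new face: F′ = F + V = 50.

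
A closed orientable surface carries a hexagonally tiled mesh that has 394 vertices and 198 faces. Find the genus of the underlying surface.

2

Every face is a hexagon, so 2E = 6·198 = 1188, giving E = 594.
χ = V − E + F = 394 − 594 + 198 = -2.
For a closed orientable surface χ = 2 − 2g, so g = (2 − (-2))/2 = 2.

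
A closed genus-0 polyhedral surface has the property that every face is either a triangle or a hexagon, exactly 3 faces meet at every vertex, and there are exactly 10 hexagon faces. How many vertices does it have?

24

Let x be the number of triangles; then F = 10 + x.
Edge–face incidences: 2E = 6·10 + 3·x = 60 + 3x.
Every vertex has degree 3, so 3V = 2E.
Euler: V − E + F = 2 ⇒ (2E)/3 − E + (10 + x) = 2.
Multiply by 6: 2·(2E) − 3·(2E) + 6·(10 + x) = 12, i.e. 60 + 6x − (60 + 3x) = 12.
Collecting terms: 3x = 12, so x = 4.
Then 2E = 60 + 3·4 = 72, so E = 36, V = 2E/3 = 24, F = 10 + 4 = 14.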